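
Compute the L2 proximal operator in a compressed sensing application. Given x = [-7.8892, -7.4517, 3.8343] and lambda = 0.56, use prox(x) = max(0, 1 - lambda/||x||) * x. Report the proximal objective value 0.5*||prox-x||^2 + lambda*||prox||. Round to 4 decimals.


Step 1: Compute ||x||.
||x|| = 11.5095
Step 2: Compute scaling factor.
scale = max(0, 1 - 0.56/11.5095) = 0.9513
Step 3: prox(x) = [-7.5053, -7.0891, 3.6477]
||prox(x)|| = 10.9495
Step 4: Proximal objective.
0.5*||prox-x||^2 = 0.1568
lambda*||prox|| = 6.1317
Total = 6.2885


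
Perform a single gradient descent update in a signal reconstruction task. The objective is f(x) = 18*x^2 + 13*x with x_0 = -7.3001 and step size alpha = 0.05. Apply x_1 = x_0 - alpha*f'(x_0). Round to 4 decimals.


We compute the gradient at x_0 and apply the update.
f'(x) = 36*x + 13
f'(-7.3001) = 36*-7.3001 + 13 = -249.8036
x_1 = -7.3001 - 0.05*-249.8036 = 5.1901


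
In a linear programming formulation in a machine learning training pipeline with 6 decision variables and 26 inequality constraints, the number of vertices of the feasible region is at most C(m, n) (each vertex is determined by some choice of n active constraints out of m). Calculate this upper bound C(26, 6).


Each vertex corresponds to some choice of n active constraints out of m, so the number of vertices is at most C(m, n) = m! / (n!(m-n)!).
m = 26, n = 6
Numerator: 26 * 25 * 24 * 23 * 22 * 21
Denominator: 6! = 720
C(26, 6) = 230230


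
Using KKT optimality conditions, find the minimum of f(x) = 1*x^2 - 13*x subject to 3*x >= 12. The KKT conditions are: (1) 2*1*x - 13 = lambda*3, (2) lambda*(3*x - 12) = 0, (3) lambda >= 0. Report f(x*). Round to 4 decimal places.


Step 1: Try lambda = 0 (constraint inactive).
Stationarity: 2*1*x - 13 = 0
x* = 13/(2*1) = 6.5
Check constraint: 3*6.5 = 19.5 >= 12 -- satisfied.
Step 2: Compute optimal value.
f(x*) = 1*6.5^2 - 13*6.5 = -42.25


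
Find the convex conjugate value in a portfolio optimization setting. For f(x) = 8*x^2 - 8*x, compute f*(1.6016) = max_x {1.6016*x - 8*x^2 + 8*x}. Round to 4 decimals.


f*(y) = sup_x {y*x - a*x^2 - b*x} = sup_x {(y-b)*x - a*x^2}
FOC: (y - b) - 2a*x = 0 => x* = (y - b)/(2a)
x* = (1.6016 + 8)/(2*8) = 0.6001
f*(1.6016) = (y-b)^2/(4a) = (1.6016 + 8)^2/(4*8)
= 92.1907/32 = 2.881


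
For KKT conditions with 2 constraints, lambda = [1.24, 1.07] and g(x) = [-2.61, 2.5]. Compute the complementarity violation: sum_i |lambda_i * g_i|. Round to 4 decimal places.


KKT complementary slackness check:
lambda_1 * g_1 = 1.24 * -2.61 = -3.2364
lambda_2 * g_2 = 1.07 * 2.5 = 2.675
Total violation = 3.2364 + 2.675 = 5.9114


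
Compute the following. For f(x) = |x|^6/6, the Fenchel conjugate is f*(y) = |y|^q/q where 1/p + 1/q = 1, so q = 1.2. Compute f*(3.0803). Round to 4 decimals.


The conjugate exponent q satisfies 1/p + 1/q = 1.
p = 6, so q = 6/(6 - 1) = 1.2
|y|^q = 3.0803^1.2 = 3.8576
f*(3.0803) = 3.8576 / 1.2 = 3.2146


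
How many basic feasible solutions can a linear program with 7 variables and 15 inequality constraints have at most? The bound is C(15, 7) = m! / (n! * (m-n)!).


Each vertex corresponds to some choice of n active constraints out of m, so the number of vertices is at most C(m, n) = m! / (n!(m-n)!).
m = 15, n = 7
Numerator: 15 * 14 * 13 * 12 * 11 * 10 * 9
Denominator: 7! = 5040
C(15, 7) = 6435


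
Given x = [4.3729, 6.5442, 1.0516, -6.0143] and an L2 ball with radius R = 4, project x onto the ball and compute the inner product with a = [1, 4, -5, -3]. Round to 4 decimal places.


Step 1: Compute ||x|| (intermediates to 6 decimals).
||x|| = sqrt(4.3729^2 + 6.5442^2 + 1.0516^2 + (-6.0143)^2) = 9.961249
Step 2: Project.
Since ||x|| > R, scale = R/||x|| = 4/9.961249 = 0.401556, proj(x) = scale * x
proj(x) = [1.755964, 2.627863, 0.422276, -2.415078]
Step 3: Dot product.
a^T * proj(x) = 1*1.755964 + 4*2.627863 - 5*0.422276 - 3*(-2.415078) = 17.4013


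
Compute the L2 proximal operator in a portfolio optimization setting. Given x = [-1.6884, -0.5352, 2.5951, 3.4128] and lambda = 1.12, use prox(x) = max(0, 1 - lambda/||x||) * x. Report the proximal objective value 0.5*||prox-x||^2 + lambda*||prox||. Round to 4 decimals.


Step 1: Compute ||x||.
||x|| = 4.6388
Step 2: Compute scaling factor.
scale = max(0, 1 - 1.12/4.6388) = 0.7586
Step 3: prox(x) = [-1.2808, -0.406, 1.9685, 2.5888]
||prox(x)|| = 3.5188
Step 4: Proximal objective.
0.5*||prox-x||^2 = 0.6272
lambda*||prox|| = 3.9411
Total = 4.5683


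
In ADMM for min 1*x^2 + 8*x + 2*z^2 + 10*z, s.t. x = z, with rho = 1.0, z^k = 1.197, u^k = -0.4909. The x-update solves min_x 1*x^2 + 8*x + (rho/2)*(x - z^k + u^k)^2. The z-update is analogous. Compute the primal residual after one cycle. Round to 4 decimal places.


ADMM iteration with rho = 1.0, z^k = 1.197, u^k = -0.4909
Step 1: x-update.
Minimize 1*x^2 + 8*x + (1.0/2)*(x - 1.197 - 0.4909)^2
FOC: (2*1 + 1.0)*x = -8 + 1.0*(1.197 + 0.4909)
x^{k+1} = -2.104
Step 2: z-update.
Minimize 2*z^2 + 10*z + (1.0/2)*(-2.104 - z - 0.4909)^2
FOC: (2*2 + 1.0)*z = -10 + 1.0*(-2.104 - 0.4909)
z^{k+1} = -2.519
Step 3: u-update.
u^{k+1} = -0.4909 - 2.104 + 2.519 = -0.0759
Step 4: Primal residual = |-2.104 + 2.519| = 0.415


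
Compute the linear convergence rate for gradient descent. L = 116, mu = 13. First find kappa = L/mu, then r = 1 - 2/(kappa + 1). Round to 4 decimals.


Step 1: Compute the condition number.
kappa = L/mu = 116/13 = 8.9231
Step 2: Compute the convergence rate.
r = 1 - 2/(kappa + 1) = 1 - 2*mu/(L + mu) = (L - mu)/(L + mu) = 103/129 = 0.7984


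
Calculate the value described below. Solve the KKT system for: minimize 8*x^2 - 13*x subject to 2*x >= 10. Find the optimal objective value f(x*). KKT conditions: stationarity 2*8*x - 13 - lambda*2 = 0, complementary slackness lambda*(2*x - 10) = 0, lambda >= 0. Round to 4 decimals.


Step 1: Try lambda = 0 (constraint inactive).
x_unc = 13/(2*8) = 0.8125
Check: 2*0.8125 = 1.625 < 10 -- violated!
Step 2: Constraint must be active: 2*x = 10
x* = 10/2 = 5.0
lambda = (2*8*5.0 - 13)/2 = 33.5
Step 3: Compute optimal value.
f(x*) = 8*5.0^2 - 13*5.0 = 135.0


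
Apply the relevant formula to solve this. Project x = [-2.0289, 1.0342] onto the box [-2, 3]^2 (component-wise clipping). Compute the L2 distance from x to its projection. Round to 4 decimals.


Project each component onto [-2, 3].
clip(-2.0289) = -2.0, clip(1.0342) = 1.0342
Projection = [-2.0, 1.0342]
Squared diffs: [0.0008, 0.0]
Distance = sqrt(0.0008) = 0.0289


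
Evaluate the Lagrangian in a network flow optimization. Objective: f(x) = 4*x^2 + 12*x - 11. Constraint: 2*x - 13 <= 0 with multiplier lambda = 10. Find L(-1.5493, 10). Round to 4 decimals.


Step 1: Evaluate f(x).
f(-1.5493) = 4*(-1.5493)^2 + 12*(-1.5493) - 11 = -19.9903
Step 2: Evaluate g(x).
g(-1.5493) = 2*-1.5493 - 13 = -16.0986
Step 3: Compute Lagrangian.
L = -19.9903 + 10*-16.0986 = -180.9763


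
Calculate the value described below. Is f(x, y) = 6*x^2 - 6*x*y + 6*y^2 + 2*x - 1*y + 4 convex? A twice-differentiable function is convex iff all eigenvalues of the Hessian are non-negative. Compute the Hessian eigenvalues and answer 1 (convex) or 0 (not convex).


The Hessian of f(x,y) = 6*x^2 - 6*x*y + 6*y^2 + 2*x - 1*y + 4 is:
H = [[12, -6], [-6, 12]]
Trace = 12 + 12 = 24
Determinant = 12*12 - (-6)^2 = 108
Discriminant = (24)^2 - 4*108 = 144.0
Eigenvalues: lambda_1 = 6.0, lambda_2 = 18.0
The function is convex.

1


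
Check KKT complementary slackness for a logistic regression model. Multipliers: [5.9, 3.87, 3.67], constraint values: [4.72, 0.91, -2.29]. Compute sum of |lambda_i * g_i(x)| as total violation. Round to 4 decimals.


KKT complementary slackness check:
lambda_1 * g_1 = 5.9 * 4.72 = 27.848
lambda_2 * g_2 = 3.87 * 0.91 = 3.5217
lambda_3 * g_3 = 3.67 * -2.29 = -8.4043
Total violation = 27.848 + 3.5217 + 8.4043 = 39.774


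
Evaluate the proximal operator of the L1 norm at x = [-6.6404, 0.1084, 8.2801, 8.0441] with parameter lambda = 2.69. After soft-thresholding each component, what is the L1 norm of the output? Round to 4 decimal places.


Soft-thresholding with lambda = 2.69:
prox(-6.6404) = sign(-6.6404)*max(|-6.6404| - 2.69, 0) = -3.9504
prox(0.1084) = sign(0.1084)*max(|0.1084| - 2.69, 0) = 0.0
prox(8.2801) = sign(8.2801)*max(|8.2801| - 2.69, 0) = 5.5901
prox(8.0441) = sign(8.0441)*max(|8.0441| - 2.69, 0) = 5.3541
prox(x) = [-3.9504, 0.0, 5.5901, 5.3541]
||prox(x)||_1 = 3.9504 + 0.0 + 5.5901 + 5.3541 = 14.8946


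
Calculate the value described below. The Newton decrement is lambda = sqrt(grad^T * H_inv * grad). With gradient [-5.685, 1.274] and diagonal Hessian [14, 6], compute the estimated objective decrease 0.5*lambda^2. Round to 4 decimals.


Step 1: H is diagonal, so H^(-1) * g = [-0.4061, 0.2123].
Step 2: g^T H^(-1) g = sum_i g_i^2 / H_ii
  = (-5.685)^2/14 + (1.274)^2/6
  = 2.3085 + 0.2705 = 2.579
Step 3: Objective decrease = 0.5 * g^T H^(-1) g = 1.2895


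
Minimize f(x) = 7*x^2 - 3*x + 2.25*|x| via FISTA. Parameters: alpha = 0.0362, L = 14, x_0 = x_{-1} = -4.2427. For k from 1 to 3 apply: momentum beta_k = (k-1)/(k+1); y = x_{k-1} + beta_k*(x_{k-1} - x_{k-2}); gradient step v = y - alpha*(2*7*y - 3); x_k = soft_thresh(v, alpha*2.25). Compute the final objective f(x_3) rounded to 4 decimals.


FISTA on f(x) = 7*x^2 - 3*x + 2.25*|x|
L = 14, alpha = 0.0362
Iteration 1: beta = 0.0, y = -4.2427 + 0.0*(-4.2427 + 4.2427) = -4.2427
  grad(y) = -62.3978, v = y - alpha*grad = -1.9839
  prox(v) = soft_thresh(-1.9839, 0.0815) = -1.9024
Iteration 2: beta = 0.3333, y = -1.9024 + 0.3333*(-1.9024 + 4.2427) = -1.1224
  grad(y) = -18.7131, v = y - alpha*grad = -0.445
  prox(v) = soft_thresh(-0.445, 0.0815) = -0.3635
Iteration 3: beta = 0.5, y = -0.3635 + 0.5*(-0.3635 + 1.9024) = 0.406
  grad(y) = 2.6836, v = y - alpha*grad = 0.3088
  prox(v) = soft_thresh(0.3088, 0.0815) = 0.2274
f(x_3) = 7*0.2274^2 - 3*0.2274 + 2.25*|0.2274| = 0.1914


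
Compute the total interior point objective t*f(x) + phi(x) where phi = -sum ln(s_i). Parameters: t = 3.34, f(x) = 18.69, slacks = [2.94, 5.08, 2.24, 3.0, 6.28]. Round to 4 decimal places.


Step 1: Compute log-barrier.
ln values: [1.0784, 1.6253, 0.8065, 1.0986, 1.8374]
phi = -(1.0784 + 1.6253 + 0.8065 + 1.0986 + 1.8374) = -6.4462
Step 2: Compute augmented objective.
t*f(x) = 3.34*18.69 = 62.4246
Total = 62.4246 - 6.4462 = 55.9784


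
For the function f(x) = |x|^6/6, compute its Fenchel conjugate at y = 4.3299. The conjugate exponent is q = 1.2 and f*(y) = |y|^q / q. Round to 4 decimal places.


The conjugate exponent q satisfies 1/p + 1/q = 1.
p = 6, so q = 6/(6 - 1) = 1.2
|y|^q = 4.3299^1.2 = 5.8046
f*(4.3299) = 5.8046 / 1.2 = 4.8372


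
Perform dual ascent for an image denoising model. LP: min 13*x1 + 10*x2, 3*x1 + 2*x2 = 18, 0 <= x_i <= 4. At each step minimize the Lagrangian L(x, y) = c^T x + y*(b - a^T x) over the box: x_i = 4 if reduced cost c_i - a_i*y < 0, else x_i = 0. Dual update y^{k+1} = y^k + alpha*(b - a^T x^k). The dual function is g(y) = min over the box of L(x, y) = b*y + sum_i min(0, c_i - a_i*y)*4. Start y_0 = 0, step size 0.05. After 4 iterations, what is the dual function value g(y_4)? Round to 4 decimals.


Dual ascent for LP: min 13*x1 + 10*x2, 3*x1 + 2*x2 = 18, 0 <= x_i <= 4
Step 1: y^k = 0.0, reduced costs: (13.0, 10.0)
  x^k = (0.0, 0.0), subgradient = b - a^T x = 18.0
  y^{k+1} = 0.0 + 0.05*18.0 = 0.9
Step 2: y^k = 0.9, reduced costs: (10.3, 8.2)
  x^k = (0.0, 0.0), subgradient = b - a^T x = 18.0
  y^{k+1} = 0.9 + 0.05*18.0 = 1.8
Step 3: y^k = 1.8, reduced costs: (7.6, 6.4)
  x^k = (0.0, 0.0), subgradient = b - a^T x = 18.0
  y^{k+1} = 1.8 + 0.05*18.0 = 2.7
Step 4: y^k = 2.7, reduced costs: (4.9, 4.6)
  x^k = (0.0, 0.0), subgradient = b - a^T x = 18.0
  y^{k+1} = 2.7 + 0.05*18.0 = 3.6
Dual objective at y_4 = 3.6: reduced costs (2.2, 2.8), box minimizer x = (0.0, 0.0)
g(y_4) = b*y + (c1 - a1*y)*x1 + (c2 - a2*y)*x2 = 18*3.6 + 2.2*0.0 + 2.8*0.0 = 64.8 + 0.0 + 0.0 = 64.8


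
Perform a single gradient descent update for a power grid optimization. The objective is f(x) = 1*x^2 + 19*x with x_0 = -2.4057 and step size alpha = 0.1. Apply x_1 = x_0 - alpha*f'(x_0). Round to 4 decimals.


We compute the gradient at x_0 and apply the update.
f'(x) = 2*x + 19
f'(-2.4057) = 2*-2.4057 + 19 = 14.1886
x_1 = -2.4057 - 0.1*14.1886 = -3.8246


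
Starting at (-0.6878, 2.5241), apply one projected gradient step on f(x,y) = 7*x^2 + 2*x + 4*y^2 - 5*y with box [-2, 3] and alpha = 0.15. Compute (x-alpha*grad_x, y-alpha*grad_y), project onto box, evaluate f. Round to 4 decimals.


Step 1: Compute gradient at (-0.6878, 2.5241).
grad_x = 2*7*-0.6878 + 2 = -7.6292
grad_y = 2*4*2.5241 - 5 = 15.1928
Step 2: Gradient step.
x_raw = -0.6878 - 0.15*-7.6292 = 0.4566
y_raw = 2.5241 - 0.15*15.1928 = 0.2452
Step 3: Project onto [-2, 3].
x_proj = clip(0.4566) = 0.4566
y_proj = clip(0.2452) = 0.2452
Step 4: Evaluate f.
f(0.4566, 0.2452) = 1.387


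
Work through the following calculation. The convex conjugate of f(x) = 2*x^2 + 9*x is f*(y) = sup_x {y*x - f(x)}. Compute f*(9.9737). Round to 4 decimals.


f*(y) = sup_x {y*x - a*x^2 - b*x} = sup_x {(y-b)*x - a*x^2}
FOC: (y - b) - 2a*x = 0 => x* = (y - b)/(2a)
x* = (9.9737 - 9)/(2*2) = 0.2434
f*(9.9737) = (y-b)^2/(4a) = (9.9737 - 9)^2/(4*2)
= 0.9481/8 = 0.1185


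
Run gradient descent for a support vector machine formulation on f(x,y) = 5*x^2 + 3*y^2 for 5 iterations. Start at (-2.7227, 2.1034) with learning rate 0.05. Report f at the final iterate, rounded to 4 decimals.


Gradient descent on f(x,y) = 5*x^2 + 3*y^2.
Starting point: (-2.7227, 2.1034), alpha = 0.05
Step 1: grad_x = 2*5*-2.7227 = -27.227, grad_y = 2*3*2.1034 = 12.6204
  x_1 = -2.7227 - 0.05*-27.227 = -1.3614
  y_1 = 2.1034 - 0.05*12.6204 = 1.4724
Step 2: grad_x = 2*5*-1.3614 = -13.6135, grad_y = 2*3*1.4724 = 8.8343
  x_2 = -1.3614 - 0.05*-13.6135 = -0.6807
  y_2 = 1.4724 - 0.05*8.8343 = 1.0307
Step 3: grad_x = 2*5*-0.6807 = -6.8068, grad_y = 2*3*1.0307 = 6.184
  x_3 = -0.6807 - 0.05*-6.8068 = -0.3403
  y_3 = 1.0307 - 0.05*6.184 = 0.7215
Step 4: grad_x = 2*5*-0.3403 = -3.4034, grad_y = 2*3*0.7215 = 4.3288
  x_4 = -0.3403 - 0.05*-3.4034 = -0.1702
  y_4 = 0.7215 - 0.05*4.3288 = 0.505
Step 5: grad_x = 2*5*-0.1702 = -1.7017, grad_y = 2*3*0.505 = 3.0302
  x_5 = -0.1702 - 0.05*-1.7017 = -0.0851
  y_5 = 0.505 - 0.05*3.0302 = 0.3535
f(-0.0851, 0.3535) = 5*(-0.0851)^2 + 3*0.3535^2 = 0.4111


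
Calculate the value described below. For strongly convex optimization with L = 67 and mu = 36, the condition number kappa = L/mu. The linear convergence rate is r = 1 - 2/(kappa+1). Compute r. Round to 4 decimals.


Step 1: Compute the condition number.
kappa = L/mu = 67/36 = 1.8611
Step 2: Compute the convergence rate.
r = 1 - 2/(kappa + 1) = 1 - 2*mu/(L + mu) = (L - mu)/(L + mu) = 31/103 = 0.301


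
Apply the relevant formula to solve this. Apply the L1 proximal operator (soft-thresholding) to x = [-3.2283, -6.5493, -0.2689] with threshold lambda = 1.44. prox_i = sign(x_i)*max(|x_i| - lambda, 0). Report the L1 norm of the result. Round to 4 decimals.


Soft-thresholding with lambda = 1.44:
prox(-3.2283) = sign(-3.2283)*max(|-3.2283| - 1.44, 0) = -1.7883
prox(-6.5493) = sign(-6.5493)*max(|-6.5493| - 1.44, 0) = -5.1093
prox(-0.2689) = sign(-0.2689)*max(|-0.2689| - 1.44, 0) = 0.0
prox(x) = [-1.7883, -5.1093, 0.0]
||prox(x)||_1 = 1.7883 + 5.1093 + 0.0 = 6.8976


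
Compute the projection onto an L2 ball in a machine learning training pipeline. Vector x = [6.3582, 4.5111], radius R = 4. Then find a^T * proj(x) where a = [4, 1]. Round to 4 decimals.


Step 1: Compute ||x|| (intermediates to 6 decimals).
||x|| = sqrt(6.3582^2 + 4.5111^2) = 7.795943
Step 2: Project.
Since ||x|| > R, scale = R/||x|| = 4/7.795943 = 0.513087, proj(x) = scale * x
proj(x) = [3.26231, 2.314587]
Step 3: Dot product.
a^T * proj(x) = 4*3.26231 + 1*2.314587 = 15.3638


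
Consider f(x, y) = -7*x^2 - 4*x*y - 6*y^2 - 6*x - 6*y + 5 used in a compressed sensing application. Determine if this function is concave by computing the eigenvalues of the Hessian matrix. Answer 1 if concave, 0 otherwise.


The Hessian of f(x,y) = -7*x^2 - 4*x*y - 6*y^2 - 6*x - 6*y + 5 is:
H = [[-14, -4], [-4, -12]]
Trace = -14 - 12 = -26
Determinant = -14*-12 - (-4)^2 = 152
Discriminant = (-26)^2 - 4*152 = 68.0
Eigenvalues: lambda_1 = -17.1231, lambda_2 = -8.8769
The function is concave.

1


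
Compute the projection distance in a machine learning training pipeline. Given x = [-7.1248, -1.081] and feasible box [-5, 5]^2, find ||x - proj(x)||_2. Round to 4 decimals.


Project each component onto [-5, 5].
clip(-7.1248) = -5.0, clip(-1.081) = -1.081
Projection = [-5.0, -1.081]
Squared diffs: [4.5148, 0.0]
Distance = sqrt(4.5148) = 2.1248


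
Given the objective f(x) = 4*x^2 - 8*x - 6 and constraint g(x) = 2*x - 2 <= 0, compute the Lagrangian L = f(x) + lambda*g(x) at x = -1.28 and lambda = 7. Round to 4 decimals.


Step 1: Evaluate f(x).
f(-1.28) = 4*(-1.28)^2 - 8*(-1.28) - 6 = 10.7936
Step 2: Evaluate g(x).
g(-1.28) = 2*-1.28 - 2 = -4.56
Step 3: Compute Lagrangian.
L = 10.7936 + 7*-4.56 = -21.1264


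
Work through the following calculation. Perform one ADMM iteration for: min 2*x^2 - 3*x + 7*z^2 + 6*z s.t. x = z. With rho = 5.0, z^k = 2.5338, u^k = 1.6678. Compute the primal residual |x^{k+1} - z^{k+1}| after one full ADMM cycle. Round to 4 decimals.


ADMM iteration with rho = 5.0, z^k = 2.5338, u^k = 1.6678
Step 1: x-update.
Minimize 2*x^2 - 3*x + (5.0/2)*(x - 2.5338 + 1.6678)^2
FOC: (2*2 + 5.0)*x = 3 + 5.0*(2.5338 - 1.6678)
x^{k+1} = 0.8144
Step 2: z-update.
Minimize 7*z^2 + 6*z + (5.0/2)*(0.8144 - z + 1.6678)^2
FOC: (2*7 + 5.0)*z = -6 + 5.0*(0.8144 + 1.6678)
z^{k+1} = 0.3374
Step 3: u-update.
u^{k+1} = 1.6678 + 0.8144 - 0.3374 = 2.1448
Step 4: Primal residual = |0.8144 - 0.3374| = 0.477


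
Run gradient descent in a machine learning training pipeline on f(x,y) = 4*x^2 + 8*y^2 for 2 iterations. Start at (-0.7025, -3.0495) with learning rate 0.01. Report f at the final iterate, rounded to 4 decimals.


Gradient descent on f(x,y) = 4*x^2 + 8*y^2.
Starting point: (-0.7025, -3.0495), alpha = 0.01
Step 1: grad_x = 2*4*-0.7025 = -5.62, grad_y = 2*8*-3.0495 = -48.792
  x_1 = -0.7025 - 0.01*-5.62 = -0.6463
  y_1 = -3.0495 - 0.01*-48.792 = -2.5616
Step 2: grad_x = 2*4*-0.6463 = -5.1704, grad_y = 2*8*-2.5616 = -40.9853
  x_2 = -0.6463 - 0.01*-5.1704 = -0.5946
  y_2 = -2.5616 - 0.01*-40.9853 = -2.1517
f(-0.5946, -2.1517) = 4*(-0.5946)^2 + 8*(-2.1517)^2 = 38.4536


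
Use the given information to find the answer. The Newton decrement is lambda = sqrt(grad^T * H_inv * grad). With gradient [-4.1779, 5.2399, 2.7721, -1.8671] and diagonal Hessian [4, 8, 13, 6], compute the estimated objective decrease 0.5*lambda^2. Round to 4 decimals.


Step 1: H is diagonal, so H^(-1) * g = [-1.0445, 0.655, 0.2132, -0.3112].
Step 2: g^T H^(-1) g = sum_i g_i^2 / H_ii
  = (-4.1779)^2/4 + (5.2399)^2/8 + (2.7721)^2/13 + (-1.8671)^2/6
  = 4.3637 + 3.4321 + 0.5911 + 0.581 = 8.9679
Step 3: Objective decrease = 0.5 * g^T H^(-1) g = 4.484


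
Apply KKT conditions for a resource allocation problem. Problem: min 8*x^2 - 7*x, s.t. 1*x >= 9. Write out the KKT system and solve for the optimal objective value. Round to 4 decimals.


Step 1: Try lambda = 0 (constraint inactive).
x_unc = 7/(2*8) = 0.4375
Check: 1*0.4375 = 0.4375 < 9 -- violated!
Step 2: Constraint must be active: 1*x = 9
x* = 9/1 = 9.0
lambda = (2*8*9.0 - 7)/1 = 137.0
Step 3: Compute optimal value.
f(x*) = 8*9.0^2 - 7*9.0 = 585.0


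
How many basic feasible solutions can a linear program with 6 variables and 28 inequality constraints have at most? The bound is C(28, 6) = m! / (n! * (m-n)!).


Each vertex corresponds to some choice of n active constraints out of m, so the number of vertices is at most C(m, n) = m! / (n!(m-n)!).
m = 28, n = 6
Numerator: 28 * 27 * 26 * 25 * 24 * 23
Denominator: 6! = 720
C(28, 6) = 376740


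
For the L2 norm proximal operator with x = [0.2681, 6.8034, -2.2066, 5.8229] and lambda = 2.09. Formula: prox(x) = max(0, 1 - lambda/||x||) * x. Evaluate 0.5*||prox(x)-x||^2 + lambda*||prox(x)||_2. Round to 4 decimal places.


Step 1: Compute ||x||.
||x|| = 9.2268
Step 2: Compute scaling factor.
scale = max(0, 1 - 2.09/9.2268) = 0.7735
Step 3: prox(x) = [0.2074, 5.2623, -1.7068, 4.5039]
||prox(x)|| = 7.1368
Step 4: Proximal objective.
0.5*||prox-x||^2 = 2.1841
lambda*||prox|| = 14.9159
Total = 17.0999


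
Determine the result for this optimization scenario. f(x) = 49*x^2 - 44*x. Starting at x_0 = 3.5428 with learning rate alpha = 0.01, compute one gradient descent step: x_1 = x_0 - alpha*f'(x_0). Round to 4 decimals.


We compute the gradient at x_0 and apply the update.
f'(x) = 98*x - 44
f'(3.5428) = 98*3.5428 - 44 = 303.1944
x_1 = 3.5428 - 0.01*303.1944 = 0.5109


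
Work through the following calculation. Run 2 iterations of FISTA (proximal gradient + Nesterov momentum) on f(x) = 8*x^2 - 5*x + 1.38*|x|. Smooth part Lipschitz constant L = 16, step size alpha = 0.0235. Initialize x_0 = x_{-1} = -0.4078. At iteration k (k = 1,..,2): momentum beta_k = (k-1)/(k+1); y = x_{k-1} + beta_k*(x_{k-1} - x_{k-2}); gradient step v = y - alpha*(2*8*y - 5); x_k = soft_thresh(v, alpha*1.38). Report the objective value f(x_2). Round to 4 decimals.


FISTA on f(x) = 8*x^2 - 5*x + 1.38*|x|
L = 16, alpha = 0.0235
Iteration 1: beta = 0.0, y = -0.4078 + 0.0*(-0.4078 + 0.4078) = -0.4078
  grad(y) = -11.5248, v = y - alpha*grad = -0.137
  prox(v) = soft_thresh(-0.137, 0.0324) = -0.1045
Iteration 2: beta = 0.3333, y = -0.1045 + 0.3333*(-0.1045 + 0.4078) = -0.0034
  grad(y) = -5.0552, v = y - alpha*grad = 0.1153
  prox(v) = soft_thresh(0.1153, 0.0324) = 0.0829
f(x_2) = 8*0.0829^2 - 5*0.0829 + 1.38*|0.0829| = -0.2452


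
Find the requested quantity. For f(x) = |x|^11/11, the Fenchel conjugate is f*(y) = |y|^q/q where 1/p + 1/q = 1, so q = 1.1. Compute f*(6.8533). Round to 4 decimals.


The conjugate exponent q satisfies 1/p + 1/q = 1.
p = 11, so q = 11/(11 - 1) = 1.1
|y|^q = 6.8533^1.1 = 8.3079
f*(6.8533) = 8.3079 / 1.1 = 7.5526


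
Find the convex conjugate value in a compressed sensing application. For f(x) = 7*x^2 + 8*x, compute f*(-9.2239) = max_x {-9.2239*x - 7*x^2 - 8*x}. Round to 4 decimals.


f*(y) = sup_x {y*x - a*x^2 - b*x} = sup_x {(y-b)*x - a*x^2}
FOC: (y - b) - 2a*x = 0 => x* = (y - b)/(2a)
x* = (-9.2239 - 8)/(2*7) = -1.2303
f*(-9.2239) = (y-b)^2/(4a) = (-9.2239 - 8)^2/(4*7)
= 296.6627/28 = 10.5951


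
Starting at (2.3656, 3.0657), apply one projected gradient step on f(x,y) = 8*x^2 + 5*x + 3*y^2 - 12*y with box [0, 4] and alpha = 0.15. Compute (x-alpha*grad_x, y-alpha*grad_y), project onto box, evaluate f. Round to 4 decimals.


Step 1: Compute gradient at (2.3656, 3.0657).
grad_x = 2*8*2.3656 + 5 = 42.8496
grad_y = 2*3*3.0657 - 12 = 6.3942
Step 2: Gradient step.
x_raw = 2.3656 - 0.15*42.8496 = -4.0618
y_raw = 3.0657 - 0.15*6.3942 = 2.1066
Step 3: Project onto [0, 4].
x_proj = clip(-4.0618) = 0.0
y_proj = clip(2.1066) = 2.1066
Step 4: Evaluate f.
f(0.0, 2.1066) = -11.9659


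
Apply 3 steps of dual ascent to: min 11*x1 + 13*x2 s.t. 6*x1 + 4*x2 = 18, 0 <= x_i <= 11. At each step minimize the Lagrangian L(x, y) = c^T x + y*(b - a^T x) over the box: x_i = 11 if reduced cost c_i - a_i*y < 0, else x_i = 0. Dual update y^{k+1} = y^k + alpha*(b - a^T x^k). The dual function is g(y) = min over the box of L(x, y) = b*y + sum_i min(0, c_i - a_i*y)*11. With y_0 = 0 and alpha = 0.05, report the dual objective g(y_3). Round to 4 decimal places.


Dual ascent for LP: min 11*x1 + 13*x2, 6*x1 + 4*x2 = 18, 0 <= x_i <= 11
Step 1: y^k = 0.0, reduced costs: (11.0, 13.0)
  x^k = (0.0, 0.0), subgradient = b - a^T x = 18.0
  y^{k+1} = 0.0 + 0.05*18.0 = 0.9
Step 2: y^k = 0.9, reduced costs: (5.6, 9.4)
  x^k = (0.0, 0.0), subgradient = b - a^T x = 18.0
  y^{k+1} = 0.9 + 0.05*18.0 = 1.8
Step 3: y^k = 1.8, reduced costs: (0.2, 5.8)
  x^k = (0.0, 0.0), subgradient = b - a^T x = 18.0
  y^{k+1} = 1.8 + 0.05*18.0 = 2.7
Dual objective at y_3 = 2.7: reduced costs (-5.2, 2.2), box minimizer x = (11.0, 0.0)
g(y_3) = b*y + (c1 - a1*y)*x1 + (c2 - a2*y)*x2 = 18*2.7 + (-5.2)*11.0 + 2.2*0.0 = 48.6 - 57.2 + 0.0 = -8.6


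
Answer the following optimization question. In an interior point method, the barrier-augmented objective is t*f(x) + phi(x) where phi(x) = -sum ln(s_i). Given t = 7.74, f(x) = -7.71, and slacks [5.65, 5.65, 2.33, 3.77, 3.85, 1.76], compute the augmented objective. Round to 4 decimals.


Step 1: Compute log-barrier.
ln values: [1.7317, 1.7317, 0.8459, 1.3271, 1.3481, 0.5653]
phi = -(1.7317 + 1.7317 + 0.8459 + 1.3271 + 1.3481 + 0.5653) = -7.5496
Step 2: Compute augmented objective.
t*f(x) = 7.74*-7.71 = -59.6754
Total = -59.6754 - 7.5496 = -67.225


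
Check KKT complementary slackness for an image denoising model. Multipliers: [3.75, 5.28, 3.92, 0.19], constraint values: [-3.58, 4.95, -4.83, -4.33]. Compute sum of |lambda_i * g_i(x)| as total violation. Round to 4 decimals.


KKT complementary slackness check:
lambda_1 * g_1 = 3.75 * -3.58 = -13.425
lambda_2 * g_2 = 5.28 * 4.95 = 26.136
lambda_3 * g_3 = 3.92 * -4.83 = -18.9336
lambda_4 * g_4 = 0.19 * -4.33 = -0.8227
Total violation = 13.425 + 26.136 + 18.9336 + 0.8227 = 59.3173


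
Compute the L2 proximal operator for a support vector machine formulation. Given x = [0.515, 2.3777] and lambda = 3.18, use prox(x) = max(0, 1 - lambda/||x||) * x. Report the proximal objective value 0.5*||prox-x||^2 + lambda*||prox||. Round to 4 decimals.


Step 1: Compute ||x||.
||x|| = 2.4328
Step 2: Compute scaling factor.
scale = max(0, 1 - 3.18/2.4328) = 0.0
Step 3: prox(x) = [0.0, 0.0]
||prox(x)|| = 0.0
Step 4: Proximal objective.
0.5*||prox-x||^2 = 2.9593
lambda*||prox|| = 0.0
Total = 2.9593


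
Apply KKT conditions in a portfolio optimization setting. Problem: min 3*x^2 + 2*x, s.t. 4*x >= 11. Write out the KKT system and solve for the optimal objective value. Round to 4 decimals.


Step 1: Try lambda = 0 (constraint inactive).
x_unc = -2/(2*3) = -0.3333
Check: 4*-0.3333 = -1.3332 < 11 -- violated!
Step 2: Constraint must be active: 4*x = 11
x* = 11/4 = 2.75
lambda = (2*3*2.75 + 2)/4 = 4.625
Step 3: Compute optimal value.
f(x*) = 3*2.75^2 + 2*2.75 = 28.1875


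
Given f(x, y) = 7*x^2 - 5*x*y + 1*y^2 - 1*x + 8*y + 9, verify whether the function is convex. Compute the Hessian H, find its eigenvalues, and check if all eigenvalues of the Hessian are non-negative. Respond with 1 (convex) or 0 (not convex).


The Hessian of f(x,y) = 7*x^2 - 5*x*y + 1*y^2 - 1*x + 8*y + 9 is:
H = [[14, -5], [-5, 2]]
Trace = 14 + 2 = 16
Determinant = 14*2 - (-5)^2 = 3
Discriminant = (16)^2 - 4*3 = 244.0
Eigenvalues: lambda_1 = 0.1898, lambda_2 = 15.8102
The function is convex.

1


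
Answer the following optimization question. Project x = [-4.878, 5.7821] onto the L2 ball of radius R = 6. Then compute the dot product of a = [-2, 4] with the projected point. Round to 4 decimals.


Step 1: Compute ||x|| (intermediates to 6 decimals).
||x|| = sqrt((-4.878)^2 + 5.7821^2) = 7.56489
Step 2: Project.
Since ||x|| > R, scale = R/||x|| = 6/7.56489 = 0.793138, proj(x) = scale * x
proj(x) = [-3.868927, 4.586003]
Step 3: Dot product.
a^T * proj(x) = -2*(-3.868927) + 4*4.586003 = 26.0819


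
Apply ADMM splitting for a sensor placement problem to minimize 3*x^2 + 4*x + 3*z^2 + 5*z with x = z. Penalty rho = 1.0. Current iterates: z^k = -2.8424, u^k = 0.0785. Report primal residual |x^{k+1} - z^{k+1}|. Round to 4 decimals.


ADMM iteration with rho = 1.0, z^k = -2.8424, u^k = 0.0785
Step 1: x-update.
Minimize 3*x^2 + 4*x + (1.0/2)*(x + 2.8424 + 0.0785)^2
FOC: (2*3 + 1.0)*x = -4 + 1.0*(-2.8424 - 0.0785)
x^{k+1} = -0.9887
Step 2: z-update.
Minimize 3*z^2 + 5*z + (1.0/2)*(-0.9887 - z + 0.0785)^2
FOC: (2*3 + 1.0)*z = -5 + 1.0*(-0.9887 + 0.0785)
z^{k+1} = -0.8443
Step 3: u-update.
u^{k+1} = 0.0785 - 0.9887 + 0.8443 = -0.0659
Step 4: Primal residual = |-0.9887 + 0.8443| = 0.1444


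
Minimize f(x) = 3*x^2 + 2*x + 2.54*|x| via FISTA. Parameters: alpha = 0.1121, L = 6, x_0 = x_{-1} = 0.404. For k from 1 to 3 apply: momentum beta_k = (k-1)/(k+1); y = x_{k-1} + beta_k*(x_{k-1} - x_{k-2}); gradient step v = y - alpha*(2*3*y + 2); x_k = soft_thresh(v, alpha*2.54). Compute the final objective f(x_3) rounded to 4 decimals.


FISTA on f(x) = 3*x^2 + 2*x + 2.54*|x|
L = 6, alpha = 0.1121
Iteration 1: beta = 0.0, y = 0.404 + 0.0*(0.404 - 0.404) = 0.404
  grad(y) = 4.424, v = y - alpha*grad = -0.0919
  prox(v) = soft_thresh(-0.0919, 0.2847) = 0.0
Iteration 2: beta = 0.3333, y = 0.0 + 0.3333*(0.0 - 0.404) = -0.1347
  grad(y) = 1.192, v = y - alpha*grad = -0.2683
  prox(v) = soft_thresh(-0.2683, 0.2847) = 0.0
Iteration 3: beta = 0.5, y = 0.0 + 0.5*(0.0 - 0.0) = 0.0
  grad(y) = 2.0, v = y - alpha*grad = -0.2242
  prox(v) = soft_thresh(-0.2242, 0.2847) = 0.0
f(x_3) = 3*0.0^2 + 2*0.0 + 2.54*|0.0| = 0.0


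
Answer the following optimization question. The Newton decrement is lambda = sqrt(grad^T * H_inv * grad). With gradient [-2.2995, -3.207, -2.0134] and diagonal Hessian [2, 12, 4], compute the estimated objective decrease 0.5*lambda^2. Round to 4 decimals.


Step 1: H is diagonal, so H^(-1) * g = [-1.1498, -0.2673, -0.5034].
Step 2: g^T H^(-1) g = sum_i g_i^2 / H_ii
  = (-2.2995)^2/2 + (-3.207)^2/12 + (-2.0134)^2/4
  = 2.6439 + 0.8571 + 1.0134 = 4.5144
Step 3: Objective decrease = 0.5 * g^T H^(-1) g = 2.2572


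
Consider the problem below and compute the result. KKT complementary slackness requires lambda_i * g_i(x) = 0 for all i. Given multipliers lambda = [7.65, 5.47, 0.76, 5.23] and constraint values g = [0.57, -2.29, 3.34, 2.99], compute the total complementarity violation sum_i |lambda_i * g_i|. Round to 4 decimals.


KKT complementary slackness check:
lambda_1 * g_1 = 7.65 * 0.57 = 4.3605
lambda_2 * g_2 = 5.47 * -2.29 = -12.5263
lambda_3 * g_3 = 0.76 * 3.34 = 2.5384
lambda_4 * g_4 = 5.23 * 2.99 = 15.6377
Total violation = 4.3605 + 12.5263 + 2.5384 + 15.6377 = 35.0629


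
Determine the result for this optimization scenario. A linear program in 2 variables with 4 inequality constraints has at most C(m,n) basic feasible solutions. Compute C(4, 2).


Each vertex corresponds to some choice of n active constraints out of m, so the number of vertices is at most C(m, n) = m! / (n!(m-n)!).
m = 4, n = 2
Numerator: 4 * 3
Denominator: 2! = 2
C(4, 2) = 6


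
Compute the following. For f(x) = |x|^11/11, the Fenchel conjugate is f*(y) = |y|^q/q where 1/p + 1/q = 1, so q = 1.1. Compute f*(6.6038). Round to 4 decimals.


The conjugate exponent q satisfies 1/p + 1/q = 1.
p = 11, so q = 11/(11 - 1) = 1.1
|y|^q = 6.6038^1.1 = 7.9758
f*(6.6038) = 7.9758 / 1.1 = 7.2507


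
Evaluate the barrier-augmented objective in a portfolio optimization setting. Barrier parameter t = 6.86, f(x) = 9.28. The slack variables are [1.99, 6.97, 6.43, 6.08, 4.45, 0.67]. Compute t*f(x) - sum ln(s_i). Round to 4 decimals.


Step 1: Compute log-barrier.
ln values: [0.6881, 1.9416, 1.861, 1.805, 1.4929, -0.4005]
phi = -(0.6881 + 1.9416 + 1.861 + 1.805 + 1.4929 - 0.4005) = -7.3882
Step 2: Compute augmented objective.
t*f(x) = 6.86*9.28 = 63.6608
Total = 63.6608 - 7.3882 = 56.2726


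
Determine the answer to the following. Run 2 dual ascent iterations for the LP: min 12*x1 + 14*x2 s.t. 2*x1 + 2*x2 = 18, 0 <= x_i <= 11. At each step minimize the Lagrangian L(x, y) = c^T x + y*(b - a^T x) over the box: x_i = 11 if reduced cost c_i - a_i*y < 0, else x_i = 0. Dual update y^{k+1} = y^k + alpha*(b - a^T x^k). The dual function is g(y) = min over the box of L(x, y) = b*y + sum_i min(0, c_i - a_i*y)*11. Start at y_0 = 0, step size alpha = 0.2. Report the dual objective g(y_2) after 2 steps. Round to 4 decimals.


Dual ascent for LP: min 12*x1 + 14*x2, 2*x1 + 2*x2 = 18, 0 <= x_i <= 11
Step 1: y^k = 0.0, reduced costs: (12.0, 14.0)
  x^k = (0.0, 0.0), subgradient = b - a^T x = 18.0
  y^{k+1} = 0.0 + 0.2*18.0 = 3.6
Step 2: y^k = 3.6, reduced costs: (4.8, 6.8)
  x^k = (0.0, 0.0), subgradient = b - a^T x = 18.0
  y^{k+1} = 3.6 + 0.2*18.0 = 7.2
Dual objective at y_2 = 7.2: reduced costs (-2.4, -0.4), box minimizer x = (11.0, 11.0)
g(y_2) = b*y + (c1 - a1*y)*x1 + (c2 - a2*y)*x2 = 18*7.2 + (-2.4)*11.0 + (-0.4)*11.0 = 129.6 - 26.4 - 4.4 = 98.8


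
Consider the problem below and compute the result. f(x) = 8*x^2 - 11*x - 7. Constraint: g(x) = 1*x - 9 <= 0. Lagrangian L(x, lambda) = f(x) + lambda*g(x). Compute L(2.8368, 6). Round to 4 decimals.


Step 1: Evaluate f(x).
f(2.8368) = 8*2.8368^2 - 11*2.8368 - 7 = 26.1747
Step 2: Evaluate g(x).
g(2.8368) = 1*2.8368 - 9 = -6.1632
Step 3: Compute Lagrangian.
L = 26.1747 + 6*-6.1632 = -10.8045


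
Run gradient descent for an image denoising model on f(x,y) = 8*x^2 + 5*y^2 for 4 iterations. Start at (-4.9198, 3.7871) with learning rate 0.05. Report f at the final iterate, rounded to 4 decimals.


Gradient descent on f(x,y) = 8*x^2 + 5*y^2.
Starting point: (-4.9198, 3.7871), alpha = 0.05
Step 1: grad_x = 2*8*-4.9198 = -78.7168, grad_y = 2*5*3.7871 = 37.871
  x_1 = -4.9198 - 0.05*-78.7168 = -0.984
  y_1 = 3.7871 - 0.05*37.871 = 1.8936
Step 2: grad_x = 2*8*-0.984 = -15.7434, grad_y = 2*5*1.8936 = 18.9355
  x_2 = -0.984 - 0.05*-15.7434 = -0.1968
  y_2 = 1.8936 - 0.05*18.9355 = 0.9468
Step 3: grad_x = 2*8*-0.1968 = -3.1487, grad_y = 2*5*0.9468 = 9.4678
  x_3 = -0.1968 - 0.05*-3.1487 = -0.0394
  y_3 = 0.9468 - 0.05*9.4678 = 0.4734
Step 4: grad_x = 2*8*-0.0394 = -0.6297, grad_y = 2*5*0.4734 = 4.7339
  x_4 = -0.0394 - 0.05*-0.6297 = -0.0079
  y_4 = 0.4734 - 0.05*4.7339 = 0.2367
f(-0.0079, 0.2367) = 8*(-0.0079)^2 + 5*0.2367^2 = 0.2806


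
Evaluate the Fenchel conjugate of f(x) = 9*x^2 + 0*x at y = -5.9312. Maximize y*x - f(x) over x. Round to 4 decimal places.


f*(y) = sup_x {y*x - a*x^2 - b*x} = sup_x {(y-b)*x - a*x^2}
FOC: (y - b) - 2a*x = 0 => x* = (y - b)/(2a)
x* = (-5.9312 - 0)/(2*9) = -0.3295
f*(-5.9312) = (y-b)^2/(4a) = (-5.9312 - 0)^2/(4*9)
= 35.1791/36 = 0.9772


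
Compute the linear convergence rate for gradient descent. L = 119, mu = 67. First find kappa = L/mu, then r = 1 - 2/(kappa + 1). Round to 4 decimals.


Step 1: Compute the condition number.
kappa = L/mu = 119/67 = 1.7761
Step 2: Compute the convergence rate.
r = 1 - 2/(kappa + 1) = 1 - 2*mu/(L + mu) = (L - mu)/(L + mu) = 52/186 = 0.2796


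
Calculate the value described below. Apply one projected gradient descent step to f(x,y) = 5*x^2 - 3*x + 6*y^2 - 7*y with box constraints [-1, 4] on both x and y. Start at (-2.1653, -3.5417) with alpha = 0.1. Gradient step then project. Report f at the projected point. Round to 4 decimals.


Step 1: Compute gradient at (-2.1653, -3.5417).
grad_x = 2*5*-2.1653 - 3 = -24.653
grad_y = 2*6*-3.5417 - 7 = -49.5004
Step 2: Gradient step.
x_raw = -2.1653 - 0.1*-24.653 = 0.3
y_raw = -3.5417 - 0.1*-49.5004 = 1.4083
Step 3: Project onto [-1, 4].
x_proj = clip(0.3) = 0.3
y_proj = clip(1.4083) = 1.4083
Step 4: Evaluate f.
f(0.3, 1.4083) = 1.5921


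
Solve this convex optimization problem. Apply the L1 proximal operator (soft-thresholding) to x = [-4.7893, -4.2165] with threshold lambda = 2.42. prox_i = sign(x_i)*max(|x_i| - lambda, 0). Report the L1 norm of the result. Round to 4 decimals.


Soft-thresholding with lambda = 2.42:
prox(-4.7893) = sign(-4.7893)*max(|-4.7893| - 2.42, 0) = -2.3693
prox(-4.2165) = sign(-4.2165)*max(|-4.2165| - 2.42, 0) = -1.7965
prox(x) = [-2.3693, -1.7965]
||prox(x)||_1 = 2.3693 + 1.7965 = 4.1658


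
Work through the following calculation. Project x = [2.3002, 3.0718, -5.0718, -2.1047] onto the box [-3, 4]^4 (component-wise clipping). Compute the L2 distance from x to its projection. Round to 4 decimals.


Project each component onto [-3, 4].
clip(2.3002) = 2.3002, clip(3.0718) = 3.0718, clip(-5.0718) = -3.0, clip(-2.1047) = -2.1047
Projection = [2.3002, 3.0718, -3.0, -2.1047]
Squared diffs: [0.0, 0.0, 4.2924, 0.0]
Distance = sqrt(4.2924) = 2.0718


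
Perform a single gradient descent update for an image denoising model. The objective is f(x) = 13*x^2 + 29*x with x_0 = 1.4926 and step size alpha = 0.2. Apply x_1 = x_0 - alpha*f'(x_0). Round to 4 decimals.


We compute the gradient at x_0 and apply the update.
f'(x) = 26*x + 29
f'(1.4926) = 26*1.4926 + 29 = 67.8076
x_1 = 1.4926 - 0.2*67.8076 = -12.0689


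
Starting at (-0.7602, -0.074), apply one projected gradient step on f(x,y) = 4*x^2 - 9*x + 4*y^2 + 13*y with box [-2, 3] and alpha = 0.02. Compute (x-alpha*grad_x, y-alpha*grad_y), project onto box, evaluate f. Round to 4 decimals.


Step 1: Compute gradient at (-0.7602, -0.074).
grad_x = 2*4*-0.7602 - 9 = -15.0816
grad_y = 2*4*-0.074 + 13 = 12.408
Step 2: Gradient step.
x_raw = -0.7602 - 0.02*-15.0816 = -0.4586
y_raw = -0.074 - 0.02*12.408 = -0.3222
Step 3: Project onto [-2, 3].
x_proj = clip(-0.4586) = -0.4586
y_proj = clip(-0.3222) = -0.3222
Step 4: Evaluate f.
f(-0.4586, -0.3222) = 1.1953


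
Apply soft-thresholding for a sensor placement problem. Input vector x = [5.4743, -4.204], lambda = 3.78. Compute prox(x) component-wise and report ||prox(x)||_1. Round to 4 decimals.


Soft-thresholding with lambda = 3.78:
prox(5.4743) = sign(5.4743)*max(|5.4743| - 3.78, 0) = 1.6943
prox(-4.204) = sign(-4.204)*max(|-4.204| - 3.78, 0) = -0.424
prox(x) = [1.6943, -0.424]
||prox(x)||_1 = 1.6943 + 0.424 = 2.1183


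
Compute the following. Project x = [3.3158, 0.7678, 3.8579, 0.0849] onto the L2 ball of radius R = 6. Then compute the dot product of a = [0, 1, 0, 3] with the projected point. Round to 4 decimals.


Step 1: Compute ||x|| (intermediates to 6 decimals).
||x|| = sqrt(3.3158^2 + 0.7678^2 + 3.8579^2 + 0.0849^2) = 5.145352
Step 2: Project.
Since ||x|| <= R, proj = x (no scaling needed).
proj(x) = [3.3158, 0.7678, 3.8579, 0.0849]
Step 3: Dot product.
a^T * proj(x) = 0*3.3158 + 1*0.7678 + 0*3.8579 + 3*0.0849 = 1.0225


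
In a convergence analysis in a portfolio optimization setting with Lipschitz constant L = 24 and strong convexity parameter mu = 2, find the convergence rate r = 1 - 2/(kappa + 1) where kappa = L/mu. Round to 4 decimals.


Step 1: Compute the condition number.
kappa = L/mu = 24/2 = 12.0
Step 2: Compute the convergence rate.
r = 1 - 2/(kappa + 1) = 1 - 2*mu/(L + mu) = (L - mu)/(L + mu) = 22/26 = 0.8462


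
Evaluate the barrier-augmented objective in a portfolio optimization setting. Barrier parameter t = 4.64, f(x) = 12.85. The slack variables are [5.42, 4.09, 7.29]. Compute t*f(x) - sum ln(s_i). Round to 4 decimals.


Step 1: Compute log-barrier.
ln values: [1.6901, 1.4085, 1.9865]
phi = -(1.6901 + 1.4085 + 1.9865) = -5.0851
Step 2: Compute augmented objective.
t*f(x) = 4.64*12.85 = 59.624
Total = 59.624 - 5.0851 = 54.5389


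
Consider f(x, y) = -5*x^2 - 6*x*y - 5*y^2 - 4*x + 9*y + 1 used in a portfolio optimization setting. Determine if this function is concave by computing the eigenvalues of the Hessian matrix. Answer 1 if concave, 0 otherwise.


The Hessian of f(x,y) = -5*x^2 - 6*x*y - 5*y^2 - 4*x + 9*y + 1 is:
H = [[-10, -6], [-6, -10]]
Trace = -10 - 10 = -20
Determinant = -10*-10 - (-6)^2 = 64
Discriminant = (-20)^2 - 4*64 = 144.0
Eigenvalues: lambda_1 = -16.0, lambda_2 = -4.0
The function is concave.

1


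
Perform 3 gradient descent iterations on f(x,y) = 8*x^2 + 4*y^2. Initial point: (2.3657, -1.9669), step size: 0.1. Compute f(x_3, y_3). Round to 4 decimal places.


Gradient descent on f(x,y) = 8*x^2 + 4*y^2.
Starting point: (2.3657, -1.9669), alpha = 0.1
Step 1: grad_x = 2*8*2.3657 = 37.8512, grad_y = 2*4*-1.9669 = -15.7352
  x_1 = 2.3657 - 0.1*37.8512 = -1.4194
  y_1 = -1.9669 - 0.1*-15.7352 = -0.3934
Step 2: grad_x = 2*8*-1.4194 = -22.7107, grad_y = 2*4*-0.3934 = -3.147
  x_2 = -1.4194 - 0.1*-22.7107 = 0.8517
  y_2 = -0.3934 - 0.1*-3.147 = -0.0787
Step 3: grad_x = 2*8*0.8517 = 13.6264, grad_y = 2*4*-0.0787 = -0.6294
  x_3 = 0.8517 - 0.1*13.6264 = -0.511
  y_3 = -0.0787 - 0.1*-0.6294 = -0.0157
f(-0.511, -0.0157) = 8*(-0.511)^2 + 4*(-0.0157)^2 = 2.0899


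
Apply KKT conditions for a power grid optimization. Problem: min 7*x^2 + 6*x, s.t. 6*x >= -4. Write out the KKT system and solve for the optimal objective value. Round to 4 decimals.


Step 1: Try lambda = 0 (constraint inactive).
Stationarity: 2*7*x + 6 = 0
x* = -6/(2*7) = -3/7 = -0.4286 (rounded; the exact value -3/7 is used below)
Check constraint: 6*-0.4286 = -2.5716 >= -4 -- satisfied.
Step 2: Compute optimal value.
f(x*) = 7*(-3/7)^2 + 6*(-3/7) = -1.2857
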